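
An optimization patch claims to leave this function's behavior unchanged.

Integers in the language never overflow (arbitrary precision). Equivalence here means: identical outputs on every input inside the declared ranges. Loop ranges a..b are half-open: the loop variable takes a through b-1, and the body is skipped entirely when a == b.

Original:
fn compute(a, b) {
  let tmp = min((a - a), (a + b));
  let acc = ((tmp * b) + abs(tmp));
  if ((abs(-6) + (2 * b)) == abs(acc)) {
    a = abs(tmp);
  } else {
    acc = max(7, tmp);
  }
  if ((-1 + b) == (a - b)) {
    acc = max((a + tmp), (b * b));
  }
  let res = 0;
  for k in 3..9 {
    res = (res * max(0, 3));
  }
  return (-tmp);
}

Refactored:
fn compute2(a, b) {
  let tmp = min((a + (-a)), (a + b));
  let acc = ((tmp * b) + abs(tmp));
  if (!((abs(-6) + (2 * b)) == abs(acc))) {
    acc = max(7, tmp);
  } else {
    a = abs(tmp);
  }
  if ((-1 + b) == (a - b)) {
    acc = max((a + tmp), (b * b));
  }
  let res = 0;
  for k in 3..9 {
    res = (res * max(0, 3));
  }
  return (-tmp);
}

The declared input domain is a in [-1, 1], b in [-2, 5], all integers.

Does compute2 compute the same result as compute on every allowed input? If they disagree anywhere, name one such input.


Equivalent — the differences include boolean connective usage differs; and arithmetic usage differs, yet no declared input distinguishes the two.
One worked example (a=0, b=1) — compute: tmp = 0; acc = 0; ((abs(-6) + (2 * b)) == abs(acc)) -> false; acc = 7; ((-1 + b) == (a - b)) -> false; res = 0; [k=3]; res = 0; [k=4]; res = 0; [k=5]; res = 0; [k=6]; res = 0; [k=7]; res = 0; [k=8]; res = 0; return 0; compute2: tmp = 0; acc = 0; (!((abs(-6) + (2 * b)) == abs(acc))) -> true; acc = 7; ((-1 + b) == (a - b)) -> false; res = 0; [k=3]; res = 0; [k=4]; res = 0; [k=5]; res = 0; [k=6]; res = 0; [k=7]; res = 0; [k=8]; res = 0; return 0; agreement on 0.
Every one of the 24 inputs gives matching results.
verdict: equivalent


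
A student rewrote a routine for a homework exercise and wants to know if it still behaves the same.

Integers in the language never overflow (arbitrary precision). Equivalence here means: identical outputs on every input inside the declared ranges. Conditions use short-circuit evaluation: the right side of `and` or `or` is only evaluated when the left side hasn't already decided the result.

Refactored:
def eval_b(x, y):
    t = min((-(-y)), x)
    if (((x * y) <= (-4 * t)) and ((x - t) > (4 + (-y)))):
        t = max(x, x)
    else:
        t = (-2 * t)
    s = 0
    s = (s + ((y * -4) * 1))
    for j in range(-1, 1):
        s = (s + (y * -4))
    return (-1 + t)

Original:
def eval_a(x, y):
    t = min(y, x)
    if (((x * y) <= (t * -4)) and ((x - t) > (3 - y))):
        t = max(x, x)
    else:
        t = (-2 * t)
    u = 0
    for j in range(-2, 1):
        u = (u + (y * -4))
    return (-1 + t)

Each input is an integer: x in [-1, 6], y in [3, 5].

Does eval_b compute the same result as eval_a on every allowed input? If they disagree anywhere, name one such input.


Consider the input x=-1, y=4.
eval_a: t = -1; (((x * y) <= (t * -4)) and ((x - t) > (3 - y))) -> true; t = -1; u = 0; [j=-2]; u = -16; [j=-1]; u = -32; [j=0]; u = -48; return -2
eval_b: t = -1; (((x * y) <= (-4 * t)) and ((x - t) > (4 + (-y)))) -> false; t = 2; s = 0; s = -16; [j=-1]; s = -32; [j=0]; s = -48; return 1
-2 and 1 differ, so these are not the same function on this domain.
verdict: not equivalent; witness: x=-1, y=4


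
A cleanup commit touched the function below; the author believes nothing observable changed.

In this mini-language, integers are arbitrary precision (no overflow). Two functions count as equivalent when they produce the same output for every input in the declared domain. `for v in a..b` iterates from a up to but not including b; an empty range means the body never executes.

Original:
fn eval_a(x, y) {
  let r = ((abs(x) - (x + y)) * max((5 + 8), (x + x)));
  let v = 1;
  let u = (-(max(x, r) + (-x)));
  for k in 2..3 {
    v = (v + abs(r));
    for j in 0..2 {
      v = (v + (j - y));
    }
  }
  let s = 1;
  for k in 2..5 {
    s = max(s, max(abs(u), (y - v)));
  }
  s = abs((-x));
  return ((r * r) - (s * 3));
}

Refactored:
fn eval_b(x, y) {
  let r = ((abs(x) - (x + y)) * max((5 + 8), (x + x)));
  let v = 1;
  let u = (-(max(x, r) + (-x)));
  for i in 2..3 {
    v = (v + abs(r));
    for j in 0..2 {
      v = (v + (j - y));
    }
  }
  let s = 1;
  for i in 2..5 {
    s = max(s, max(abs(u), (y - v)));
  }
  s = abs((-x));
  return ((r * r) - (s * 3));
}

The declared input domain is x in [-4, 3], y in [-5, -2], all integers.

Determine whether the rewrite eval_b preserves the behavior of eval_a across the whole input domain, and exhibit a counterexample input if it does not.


The two are interchangeable: local variable names differ, and every declared input agrees.
As a probe, take x=-2, y=-2: eval_a runs r := 78 | v := 1 | u := -80 | iter k=2: | v := 79 | iter j=0: | v := 81 | iter j=1: | v := 84 | s := 1 | iter k=2: | s := 80 | iter k=3: | s := 80 | iter k=4: | s := 80 | s := 2 | result 6078; eval_b runs r := 78 | v := 1 | u := -80 | iter i=2: | v := 79 | iter j=0: | v := 81 | iter j=1: | v := 84 | s := 1 | iter i=2: | s := 80 | iter i=3: | s := 80 | iter i=4: | s := 80 | s := 2 | result 6078; both end at 6078.
Every one of the 32 inputs gives matching results.
verdict: equivalent


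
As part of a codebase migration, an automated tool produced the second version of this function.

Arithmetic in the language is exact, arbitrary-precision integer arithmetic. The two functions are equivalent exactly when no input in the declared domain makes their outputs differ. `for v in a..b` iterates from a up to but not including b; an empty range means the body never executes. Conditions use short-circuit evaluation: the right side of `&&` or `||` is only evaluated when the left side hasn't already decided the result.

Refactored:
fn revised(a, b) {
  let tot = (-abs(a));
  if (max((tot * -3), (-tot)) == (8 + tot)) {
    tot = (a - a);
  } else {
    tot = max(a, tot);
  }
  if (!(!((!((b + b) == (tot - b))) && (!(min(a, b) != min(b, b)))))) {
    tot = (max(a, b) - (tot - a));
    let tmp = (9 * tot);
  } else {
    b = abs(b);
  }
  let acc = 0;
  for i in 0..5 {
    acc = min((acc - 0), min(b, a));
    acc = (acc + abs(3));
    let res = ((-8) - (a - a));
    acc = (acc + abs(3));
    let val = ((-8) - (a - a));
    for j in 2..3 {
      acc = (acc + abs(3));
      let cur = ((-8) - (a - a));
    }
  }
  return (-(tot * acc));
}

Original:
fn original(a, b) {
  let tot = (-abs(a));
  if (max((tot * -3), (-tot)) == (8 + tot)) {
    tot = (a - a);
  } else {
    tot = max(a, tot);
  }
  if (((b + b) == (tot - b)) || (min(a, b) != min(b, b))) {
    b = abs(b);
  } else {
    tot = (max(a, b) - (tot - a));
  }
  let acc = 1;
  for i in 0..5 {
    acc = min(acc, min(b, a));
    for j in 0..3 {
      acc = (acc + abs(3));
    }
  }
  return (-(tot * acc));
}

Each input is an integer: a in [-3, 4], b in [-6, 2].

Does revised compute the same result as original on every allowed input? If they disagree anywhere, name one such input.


The edit looks behavioral (`1` became `0`), but over these ranges it never changes the outcome; all 72 inputs agree.
verdict: equivalent


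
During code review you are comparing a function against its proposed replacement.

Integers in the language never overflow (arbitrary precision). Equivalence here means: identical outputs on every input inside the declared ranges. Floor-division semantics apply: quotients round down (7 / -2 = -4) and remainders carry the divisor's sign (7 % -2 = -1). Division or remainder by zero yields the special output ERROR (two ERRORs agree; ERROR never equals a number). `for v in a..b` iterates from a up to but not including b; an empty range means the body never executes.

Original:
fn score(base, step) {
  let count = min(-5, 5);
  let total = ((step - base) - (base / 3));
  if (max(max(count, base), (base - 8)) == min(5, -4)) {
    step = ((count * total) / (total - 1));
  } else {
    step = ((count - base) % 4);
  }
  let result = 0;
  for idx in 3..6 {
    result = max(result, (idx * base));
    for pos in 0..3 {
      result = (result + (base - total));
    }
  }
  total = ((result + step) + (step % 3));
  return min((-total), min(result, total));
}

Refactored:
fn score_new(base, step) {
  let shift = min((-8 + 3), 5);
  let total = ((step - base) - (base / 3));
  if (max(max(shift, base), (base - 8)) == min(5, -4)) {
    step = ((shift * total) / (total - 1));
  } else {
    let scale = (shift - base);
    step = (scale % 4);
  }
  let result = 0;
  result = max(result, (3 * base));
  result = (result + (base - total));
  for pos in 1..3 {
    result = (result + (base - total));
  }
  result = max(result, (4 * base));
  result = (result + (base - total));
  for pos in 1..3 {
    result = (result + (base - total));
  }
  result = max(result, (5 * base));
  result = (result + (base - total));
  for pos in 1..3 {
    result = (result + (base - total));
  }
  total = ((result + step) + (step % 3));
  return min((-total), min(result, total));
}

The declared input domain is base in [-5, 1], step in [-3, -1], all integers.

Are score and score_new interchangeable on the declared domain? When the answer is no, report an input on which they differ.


Behavior is preserved: although min/max/abs usage differs; also local variable names differ; also statement counts differ; also loop structure differs; also constant usage differs; also arithmetic usage differs, the outputs never diverge.
As a probe, take base=0, step=-2: score runs count = -5; total = -2; (max(max(count, base), (base - 8)) == min(5, -4)) -> false; step = 3; result = 0; [idx=3]; result = 0; [pos=0]; result = 2; [pos=1]; result = 4; [pos=2]; result = 6; [idx=4]; result = 6; [pos=0]; result = 8; [pos=1]; result = 10; [pos=2]; result = 12; [idx=5]; result = 12; [pos=0]; result = 14; [pos=1]; result = 16; [pos=2]; result = 18; total = 21; return -21; score_new runs shift = -5; total = -2; (max(max(shift, base), (base - 8)) == min(5, -4)) -> false; scale = -5; step = 3; result = 0; result = 0; result = 2; [pos=1]; result = 4; [pos=2]; result = 6; result = 6; result = 8; [pos=1]; result = 10; [pos=2]; result = 12; result = 12; result = 14; [pos=1]; result = 16; [pos=2]; result = 18; total = 21; return -21; both end at -21.
Sweeping the whole domain (21 inputs) finds no disagreement.
verdict: equivalent


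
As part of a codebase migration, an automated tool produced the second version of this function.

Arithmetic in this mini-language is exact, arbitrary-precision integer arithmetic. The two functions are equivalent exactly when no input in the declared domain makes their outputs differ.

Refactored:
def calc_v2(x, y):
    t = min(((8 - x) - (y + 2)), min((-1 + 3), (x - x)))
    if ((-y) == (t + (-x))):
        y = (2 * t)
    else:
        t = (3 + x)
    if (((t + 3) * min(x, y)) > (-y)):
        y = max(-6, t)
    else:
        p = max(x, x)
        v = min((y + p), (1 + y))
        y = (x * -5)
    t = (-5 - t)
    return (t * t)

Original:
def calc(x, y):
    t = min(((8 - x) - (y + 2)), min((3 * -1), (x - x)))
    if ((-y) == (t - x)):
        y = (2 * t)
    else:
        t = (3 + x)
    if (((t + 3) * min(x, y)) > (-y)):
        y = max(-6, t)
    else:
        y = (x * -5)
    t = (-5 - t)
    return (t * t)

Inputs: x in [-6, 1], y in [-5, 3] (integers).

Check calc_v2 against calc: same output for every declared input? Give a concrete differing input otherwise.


The rewrite breaks on x=-5, y=-5, where the results are 9 and 25.
calc: t = -3; ((-y) == (t - x)) -> false; t = -2; (((t + 3) * min(x, y)) > (-y)) -> false; y = 25; t = -3; return 9
calc_v2: t = 0; ((-y) == (t + (-x))) -> true; y = 0; (((t + 3) * min(x, y)) > (-y)) -> false; p = -5; v = -5; y = 25; t = -5; return 25
verdict: not equivalent; witness: x=-5, y=-5


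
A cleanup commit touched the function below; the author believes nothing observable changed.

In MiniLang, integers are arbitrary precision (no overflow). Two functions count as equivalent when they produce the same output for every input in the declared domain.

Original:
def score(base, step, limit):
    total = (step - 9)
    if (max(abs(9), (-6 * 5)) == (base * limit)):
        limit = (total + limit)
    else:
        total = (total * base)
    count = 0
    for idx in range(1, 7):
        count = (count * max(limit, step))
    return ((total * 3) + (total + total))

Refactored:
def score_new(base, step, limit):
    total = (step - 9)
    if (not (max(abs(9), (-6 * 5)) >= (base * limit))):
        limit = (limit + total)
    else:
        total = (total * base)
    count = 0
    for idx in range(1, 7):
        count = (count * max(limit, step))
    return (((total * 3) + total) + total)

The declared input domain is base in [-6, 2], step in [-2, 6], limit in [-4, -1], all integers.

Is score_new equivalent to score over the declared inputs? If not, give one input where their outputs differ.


Consider the input base=-6, step=-2, limit=-4.
score: total = -11; (max(abs(9), (-6 * 5)) == (base * limit)) -> false; total = 66; count = 0; [idx=1]; count = 0; [idx=2]; count = 0; [idx=3]; count = 0; [idx=4]; count = 0; [idx=5]; count = 0; [idx=6]; count = 0; return 330
score_new: total = -11; (not (max(abs(9), (-6 * 5)) >= (base * limit))) -> true; limit = -15; count = 0; [idx=1]; count = 0; [idx=2]; count = 0; [idx=3]; count = 0; [idx=4]; count = 0; [idx=5]; count = 0; [idx=6]; count = 0; return -55
330 and -55 differ, so these are not the same function on this domain.
verdict: not equivalent; witness: base=-6, step=-2, limit=-4


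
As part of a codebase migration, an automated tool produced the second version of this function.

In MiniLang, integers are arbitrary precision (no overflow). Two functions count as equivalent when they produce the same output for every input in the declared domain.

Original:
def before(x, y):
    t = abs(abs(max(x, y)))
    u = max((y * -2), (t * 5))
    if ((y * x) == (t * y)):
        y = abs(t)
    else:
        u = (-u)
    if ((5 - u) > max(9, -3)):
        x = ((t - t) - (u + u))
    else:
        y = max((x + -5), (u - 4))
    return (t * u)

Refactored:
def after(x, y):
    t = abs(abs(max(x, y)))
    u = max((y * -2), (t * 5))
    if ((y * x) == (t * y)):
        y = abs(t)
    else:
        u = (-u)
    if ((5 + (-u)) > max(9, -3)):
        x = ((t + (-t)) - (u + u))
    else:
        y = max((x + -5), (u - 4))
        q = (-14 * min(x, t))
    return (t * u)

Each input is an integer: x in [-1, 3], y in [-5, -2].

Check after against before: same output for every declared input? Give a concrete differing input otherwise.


Behavior is preserved: although statement counts differ; min/max/abs usage differs; constant usage differs; local variable names differ; arithmetic usage differs, the outputs never diverge.
Spot check at x=-1, y=-2 — before: t becomes 1; next u becomes 5; next ((y * x) == (t * y)) evaluates to false; next u becomes -5; next ((5 - u) > max(9, -3)) evaluates to true; next x becomes 10; next final value -5. after: t becomes 1; next u becomes 5; next ((y * x) == (t * y)) evaluates to false; next u becomes -5; next ((5 + (-u)) > max(9, -3)) evaluates to true; next x becomes 10; next final value -5. Both give -5.
An exhaustive pass over the 20 declared inputs shows identical outputs.
verdict: equivalent


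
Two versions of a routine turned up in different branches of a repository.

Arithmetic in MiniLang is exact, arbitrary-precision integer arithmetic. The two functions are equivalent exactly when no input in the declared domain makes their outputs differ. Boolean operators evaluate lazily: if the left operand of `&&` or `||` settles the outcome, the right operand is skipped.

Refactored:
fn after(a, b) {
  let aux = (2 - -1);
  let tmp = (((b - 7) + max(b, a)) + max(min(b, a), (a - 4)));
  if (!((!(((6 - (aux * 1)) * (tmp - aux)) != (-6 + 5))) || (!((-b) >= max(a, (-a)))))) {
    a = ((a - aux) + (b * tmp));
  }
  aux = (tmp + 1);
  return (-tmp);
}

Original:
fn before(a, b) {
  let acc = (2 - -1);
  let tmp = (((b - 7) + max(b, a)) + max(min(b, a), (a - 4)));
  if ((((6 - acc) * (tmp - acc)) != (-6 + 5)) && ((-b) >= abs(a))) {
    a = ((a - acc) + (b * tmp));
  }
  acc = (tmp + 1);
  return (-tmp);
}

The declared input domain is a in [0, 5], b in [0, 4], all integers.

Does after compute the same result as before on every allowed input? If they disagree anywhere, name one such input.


The two are interchangeable: arithmetic usage differs, and constant usage differs, and boolean connective usage differs, and min/max/abs usage differs, and local variable names differ, and every declared input agrees.
As a probe, take a=4, b=4: before runs acc becomes 3; next tmp becomes 5; next ((((6 - acc) * (tmp - acc)) != (-6 + 5)) && ((-b) >= abs(a))) evaluates to false; next acc becomes 6; next final value -5; after runs aux becomes 3; next tmp becomes 5; next (!((!(((6 - (aux * 1)) * (tmp - aux)) != (-6 + 5))) || (!((-b) >= max(a, (-a)))))) evaluates to false; next aux becomes 6; next final value -5; both end at -5.
Across all 30 domain points the two functions coincide.
verdict: equivalent


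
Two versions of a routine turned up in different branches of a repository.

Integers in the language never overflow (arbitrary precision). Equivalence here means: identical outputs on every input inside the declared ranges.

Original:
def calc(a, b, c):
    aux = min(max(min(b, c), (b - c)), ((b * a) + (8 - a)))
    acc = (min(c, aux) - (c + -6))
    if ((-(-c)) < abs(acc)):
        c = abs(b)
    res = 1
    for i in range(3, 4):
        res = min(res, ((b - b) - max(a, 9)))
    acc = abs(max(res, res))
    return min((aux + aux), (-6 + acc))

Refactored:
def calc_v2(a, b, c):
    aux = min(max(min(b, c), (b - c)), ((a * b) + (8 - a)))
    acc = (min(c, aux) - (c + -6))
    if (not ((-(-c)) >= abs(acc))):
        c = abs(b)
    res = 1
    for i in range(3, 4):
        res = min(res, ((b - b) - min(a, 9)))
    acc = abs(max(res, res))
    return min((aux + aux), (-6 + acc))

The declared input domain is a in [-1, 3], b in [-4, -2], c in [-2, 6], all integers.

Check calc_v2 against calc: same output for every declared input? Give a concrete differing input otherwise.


The rewrite breaks on a=-1, b=-4, c=-2, where the results are -4 and -5.
calc: aux=-2, then acc=6, then ((-(-c)) < abs(acc)) is true, then c=4, then res=1, then (i=3), then res=-9, then acc=9, then returns -4
calc_v2: aux=-2, then acc=6, then (not ((-(-c)) >= abs(acc))) is true, then c=4, then res=1, then (i=3), then res=1, then acc=1, then returns -5
verdict: not equivalent; witness: a=-1, b=-4, c=-2


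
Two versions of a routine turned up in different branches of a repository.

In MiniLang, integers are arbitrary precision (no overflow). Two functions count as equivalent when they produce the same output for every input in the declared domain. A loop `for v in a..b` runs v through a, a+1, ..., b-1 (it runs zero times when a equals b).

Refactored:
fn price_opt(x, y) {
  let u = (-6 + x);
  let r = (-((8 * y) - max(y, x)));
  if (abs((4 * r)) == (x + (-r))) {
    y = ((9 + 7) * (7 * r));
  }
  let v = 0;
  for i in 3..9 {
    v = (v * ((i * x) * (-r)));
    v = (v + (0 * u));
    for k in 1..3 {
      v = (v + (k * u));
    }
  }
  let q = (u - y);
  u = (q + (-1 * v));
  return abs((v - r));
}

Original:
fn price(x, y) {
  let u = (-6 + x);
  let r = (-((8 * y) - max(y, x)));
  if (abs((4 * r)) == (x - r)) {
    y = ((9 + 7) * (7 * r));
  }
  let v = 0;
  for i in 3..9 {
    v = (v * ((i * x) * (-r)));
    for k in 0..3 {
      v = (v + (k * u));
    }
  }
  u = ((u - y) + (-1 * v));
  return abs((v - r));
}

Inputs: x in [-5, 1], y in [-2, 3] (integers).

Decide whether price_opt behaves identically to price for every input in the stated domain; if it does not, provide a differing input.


The two are interchangeable: loop structure differs, and constant usage differs, and arithmetic usage differs, and statement counts differ, and local variable names differ, and every declared input agrees.
One worked example (x=1, y=-2) — price: u := -5 | r := 17 | (abs((4 * r)) == (x - r)): false | v := 0 | iter i=3: | v := 0 | iter k=0: | v := 0 | iter k=1: | v := -5 | iter k=2: | v := -15 | iter i=4: | v := 1020 | iter k=0: | v := 1020 | iter k=1: | v := 1015 | iter k=2: | v := 1005 | iter i=5: | v := -85425 | iter k=0: | v := -85425 | iter k=1: | v := -85430 | iter k=2: | v := -85440 | iter i=6: | v := 8714880 | iter k=0: | v := 8714880 | iter k=1: | v := 8714875 | iter k=2: | v := 8714865 | iter i=7: | v := -1037068935 | iter k=0: | v := -1037068935 | iter k=1: | v := -1037068940 | iter k=2: | v := -1037068950 | iter i=8: | v := 141041377200 | iter k=0: | v := 141041377200 | iter k=1: | v := 141041377195 | iter k=2: | v := 141041377185 | u := -141041377188 | result 141041377168; price_opt: u := -5 | r := 17 | (abs((4 * r)) == (x + (-r))): false | v := 0 | iter i=3: | v := 0 | v := 0 | iter k=1: | v := -5 | iter k=2: | v := -15 | iter i=4: | v := 1020 | v := 1020 | iter k=1: | v := 1015 | iter k=2: | v := 1005 | iter i=5: | v := -85425 | v := -85425 | iter k=1: | v := -85430 | iter k=2: | v := -85440 | iter i=6: | v := 8714880 | v := 8714880 | iter k=1: | v := 8714875 | iter k=2: | v := 8714865 | iter i=7: | v := -1037068935 | v := -1037068935 | iter k=1: | v := -1037068940 | iter k=2: | v := -1037068950 | iter i=8: | v := 141041377200 | v := 141041377200 | iter k=1: | v := 141041377195 | iter k=2: | v := 141041377185 | q := -3 | u := -141041377188 | result 141041377168; agreement on 141041377168.
Across all 42 domain points the two functions coincide.
verdict: equivalent


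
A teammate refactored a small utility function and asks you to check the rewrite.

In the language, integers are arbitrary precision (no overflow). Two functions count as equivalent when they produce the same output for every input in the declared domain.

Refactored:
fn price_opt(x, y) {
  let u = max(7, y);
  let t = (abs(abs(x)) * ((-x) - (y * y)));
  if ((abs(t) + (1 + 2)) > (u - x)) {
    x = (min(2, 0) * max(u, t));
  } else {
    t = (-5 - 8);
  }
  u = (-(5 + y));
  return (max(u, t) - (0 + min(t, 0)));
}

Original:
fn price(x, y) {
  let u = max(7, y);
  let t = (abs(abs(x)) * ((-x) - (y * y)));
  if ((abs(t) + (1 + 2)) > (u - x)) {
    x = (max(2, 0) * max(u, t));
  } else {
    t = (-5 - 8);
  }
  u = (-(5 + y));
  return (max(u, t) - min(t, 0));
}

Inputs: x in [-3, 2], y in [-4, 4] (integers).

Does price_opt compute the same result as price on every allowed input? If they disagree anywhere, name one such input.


The one real change (`max(2, 0)` became `min(2, 0)`) has no effect anywhere in the declared ranges.
One worked example (x=2, y=4) — price: u=7, then t=-36, then ((abs(t) + (1 + 2)) > (u - x)) is true, then x=14, then u=-9, then returns 27; price_opt: u=7, then t=-36, then ((abs(t) + (1 + 2)) > (u - x)) is true, then x=0, then u=-9, then returns 27; agreement on 27.
An exhaustive pass over the 54 declared inputs shows identical outputs.
verdict: equivalent


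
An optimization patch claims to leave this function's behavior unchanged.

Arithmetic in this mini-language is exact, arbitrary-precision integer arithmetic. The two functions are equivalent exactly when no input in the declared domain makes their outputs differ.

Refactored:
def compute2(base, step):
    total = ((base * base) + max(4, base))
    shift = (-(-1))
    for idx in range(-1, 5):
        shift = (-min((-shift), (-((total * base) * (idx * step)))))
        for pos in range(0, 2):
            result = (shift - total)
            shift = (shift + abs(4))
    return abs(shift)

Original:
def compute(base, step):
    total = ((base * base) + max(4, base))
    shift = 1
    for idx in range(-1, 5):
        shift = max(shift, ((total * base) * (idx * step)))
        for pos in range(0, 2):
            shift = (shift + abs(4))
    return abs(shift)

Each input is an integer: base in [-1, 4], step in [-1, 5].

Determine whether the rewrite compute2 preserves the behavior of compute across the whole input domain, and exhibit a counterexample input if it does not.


Changes here: arithmetic usage differs, min/max/abs usage differs, statement counts differ, local variable names differ; the full 42-point sweep finds no disagreement.
verdict: equivalent


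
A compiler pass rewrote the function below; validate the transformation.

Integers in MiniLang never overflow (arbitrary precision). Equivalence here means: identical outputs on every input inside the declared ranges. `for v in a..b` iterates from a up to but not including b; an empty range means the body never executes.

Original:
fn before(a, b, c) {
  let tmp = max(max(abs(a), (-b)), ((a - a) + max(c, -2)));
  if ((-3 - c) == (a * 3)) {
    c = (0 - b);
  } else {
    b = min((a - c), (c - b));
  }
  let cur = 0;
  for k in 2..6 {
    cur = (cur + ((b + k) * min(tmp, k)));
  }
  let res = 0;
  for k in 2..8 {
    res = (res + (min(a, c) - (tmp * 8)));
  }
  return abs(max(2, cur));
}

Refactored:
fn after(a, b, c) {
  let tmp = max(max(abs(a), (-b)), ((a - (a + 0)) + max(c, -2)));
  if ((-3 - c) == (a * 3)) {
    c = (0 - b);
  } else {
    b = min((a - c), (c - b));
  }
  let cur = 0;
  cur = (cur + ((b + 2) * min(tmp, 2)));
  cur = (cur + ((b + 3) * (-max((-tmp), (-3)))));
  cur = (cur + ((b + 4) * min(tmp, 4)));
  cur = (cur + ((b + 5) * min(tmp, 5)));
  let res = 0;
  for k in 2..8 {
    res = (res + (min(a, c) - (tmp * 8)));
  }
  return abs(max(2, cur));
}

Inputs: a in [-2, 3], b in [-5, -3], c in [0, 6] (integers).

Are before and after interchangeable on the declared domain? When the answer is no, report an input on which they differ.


Behavior is preserved: although arithmetic usage differs; also min/max/abs usage differs; also constant usage differs; also statement counts differ; also loop structure differs, the outputs never diverge.
Spot check at a=1, b=-5, c=5 — before: tmp := 5 | ((-3 - c) == (a * 3)): false | b := -4 | cur := 0 | iter k=2: | cur := -4 | iter k=3: | cur := -7 | iter k=4: | cur := -7 | iter k=5: | cur := -2 | res := 0 | iter k=2: | res := -39 | iter k=3: | res := -78 | iter k=4: | res := -117 | iter k=5: | res := -156 | iter k=6: | res := -195 | iter k=7: | res := -234 | result 2. after: tmp := 5 | ((-3 - c) == (a * 3)): false | b := -4 | cur := 0 | cur := -4 | cur := -7 | cur := -7 | cur := -2 | res := 0 | iter k=2: | res := -39 | iter k=3: | res := -78 | iter k=4: | res := -117 | iter k=5: | res := -156 | iter k=6: | res := -195 | iter k=7: | res := -234 | result 2. Both give 2.
Checked all 126 inputs in the declared domain: the outputs agree on every one.
verdict: equivalent


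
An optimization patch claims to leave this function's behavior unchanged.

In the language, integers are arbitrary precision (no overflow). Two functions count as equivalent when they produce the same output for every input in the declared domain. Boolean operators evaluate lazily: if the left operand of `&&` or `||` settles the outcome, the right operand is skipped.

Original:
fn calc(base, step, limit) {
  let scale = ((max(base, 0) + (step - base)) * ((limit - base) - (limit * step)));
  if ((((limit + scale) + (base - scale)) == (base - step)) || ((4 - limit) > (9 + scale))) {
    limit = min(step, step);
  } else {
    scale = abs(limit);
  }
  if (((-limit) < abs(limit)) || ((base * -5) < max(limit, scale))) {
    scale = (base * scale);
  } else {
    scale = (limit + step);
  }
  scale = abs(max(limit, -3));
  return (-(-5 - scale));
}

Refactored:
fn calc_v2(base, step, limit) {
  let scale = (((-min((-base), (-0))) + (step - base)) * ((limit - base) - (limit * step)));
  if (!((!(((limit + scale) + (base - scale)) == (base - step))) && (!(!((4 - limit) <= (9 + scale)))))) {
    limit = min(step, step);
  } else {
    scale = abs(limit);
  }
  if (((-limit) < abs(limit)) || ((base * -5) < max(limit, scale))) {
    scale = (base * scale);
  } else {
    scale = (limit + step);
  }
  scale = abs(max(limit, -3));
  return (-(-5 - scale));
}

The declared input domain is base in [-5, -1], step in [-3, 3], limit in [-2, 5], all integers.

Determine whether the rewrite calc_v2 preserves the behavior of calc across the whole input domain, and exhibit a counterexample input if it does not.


This is a faithful refactor — comparison usage differs; also min/max/abs usage differs; also boolean connective usage differs, but the computed results match everywhere.
One worked example (base=-3, step=1, limit=2) — calc: scale := 12 | ((((limit + scale) + (base - scale)) == (base - step)) || ((4 - limit) > (9 + scale))): false | scale := 2 | (((-limit) < abs(limit)) || ((base * -5) < max(limit, scale))): true | scale := -6 | scale := 2 | result 7; calc_v2: scale := 12 | (!((!(((limit + scale) + (base - scale)) == (base - step))) && (!(!((4 - limit) <= (9 + scale)))))): false | scale := 2 | (((-limit) < abs(limit)) || ((base * -5) < max(limit, scale))): true | scale := -6 | scale := 2 | result 7; agreement on 7.
Every one of the 280 inputs gives matching results.
verdict: equivalent


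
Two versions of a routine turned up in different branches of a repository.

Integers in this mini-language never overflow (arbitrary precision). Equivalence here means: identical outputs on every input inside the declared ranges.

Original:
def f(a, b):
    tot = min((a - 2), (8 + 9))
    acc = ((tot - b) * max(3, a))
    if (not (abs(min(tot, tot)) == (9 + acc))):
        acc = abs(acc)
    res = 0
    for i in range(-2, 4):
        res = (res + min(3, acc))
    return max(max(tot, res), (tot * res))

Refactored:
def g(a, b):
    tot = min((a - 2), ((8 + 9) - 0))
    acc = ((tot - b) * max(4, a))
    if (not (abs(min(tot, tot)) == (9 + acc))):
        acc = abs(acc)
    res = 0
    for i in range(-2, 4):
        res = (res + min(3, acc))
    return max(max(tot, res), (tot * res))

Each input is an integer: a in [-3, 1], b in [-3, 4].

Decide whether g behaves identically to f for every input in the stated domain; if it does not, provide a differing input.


Consider the input a=-1, b=-1.
f: tot := -3 | acc := -6 | (not (abs(min(tot, tot)) == (9 + acc))): false | res := 0 | iter i=-2: | res := -6 | iter i=-1: | res := -12 | iter i=0: | res := -18 | iter i=1: | res := -24 | iter i=2: | res := -30 | iter i=3: | res := -36 | result 108
g: tot := -3 | acc := -8 | (not (abs(min(tot, tot)) == (9 + acc))): true | acc := 8 | res := 0 | iter i=-2: | res := 3 | iter i=-1: | res := 6 | iter i=0: | res := 9 | iter i=1: | res := 12 | iter i=2: | res := 15 | iter i=3: | res := 18 | result 18
108 and 18 differ, so these are not the same function on this domain.
verdict: not equivalent; witness: a=-1, b=-1


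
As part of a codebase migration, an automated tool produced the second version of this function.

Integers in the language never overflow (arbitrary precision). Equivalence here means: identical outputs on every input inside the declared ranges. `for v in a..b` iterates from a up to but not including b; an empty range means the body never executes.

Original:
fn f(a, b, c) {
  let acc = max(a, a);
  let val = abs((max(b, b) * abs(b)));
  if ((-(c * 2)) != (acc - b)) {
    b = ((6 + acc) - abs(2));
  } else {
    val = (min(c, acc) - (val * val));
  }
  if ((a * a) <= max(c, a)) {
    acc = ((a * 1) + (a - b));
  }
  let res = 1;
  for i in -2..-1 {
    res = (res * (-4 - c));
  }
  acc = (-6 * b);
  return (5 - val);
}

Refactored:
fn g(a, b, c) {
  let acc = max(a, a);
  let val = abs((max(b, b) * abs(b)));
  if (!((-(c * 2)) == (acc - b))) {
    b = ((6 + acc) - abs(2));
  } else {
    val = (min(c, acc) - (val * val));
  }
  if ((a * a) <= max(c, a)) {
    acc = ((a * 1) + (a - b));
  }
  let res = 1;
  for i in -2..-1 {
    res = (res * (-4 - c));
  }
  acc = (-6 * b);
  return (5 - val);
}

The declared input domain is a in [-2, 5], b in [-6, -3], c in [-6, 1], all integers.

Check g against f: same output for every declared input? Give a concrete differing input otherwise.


Behavior is preserved: although comparison usage differs; also boolean connective usage differs, the outputs never diverge.
As a probe, take a=2, b=-5, c=1: f runs acc = 2; val = 25; ((-(c * 2)) != (acc - b)) -> true; b = 6; ((a * a) <= max(c, a)) -> false; res = 1; [i=-2]; res = -5; acc = -36; return -20; g runs acc = 2; val = 25; (!((-(c * 2)) == (acc - b))) -> true; b = 6; ((a * a) <= max(c, a)) -> false; res = 1; [i=-2]; res = -5; acc = -36; return -20; both end at -20.
Checked all 256 inputs in the declared domain: the outputs agree on every one.
verdict: equivalent


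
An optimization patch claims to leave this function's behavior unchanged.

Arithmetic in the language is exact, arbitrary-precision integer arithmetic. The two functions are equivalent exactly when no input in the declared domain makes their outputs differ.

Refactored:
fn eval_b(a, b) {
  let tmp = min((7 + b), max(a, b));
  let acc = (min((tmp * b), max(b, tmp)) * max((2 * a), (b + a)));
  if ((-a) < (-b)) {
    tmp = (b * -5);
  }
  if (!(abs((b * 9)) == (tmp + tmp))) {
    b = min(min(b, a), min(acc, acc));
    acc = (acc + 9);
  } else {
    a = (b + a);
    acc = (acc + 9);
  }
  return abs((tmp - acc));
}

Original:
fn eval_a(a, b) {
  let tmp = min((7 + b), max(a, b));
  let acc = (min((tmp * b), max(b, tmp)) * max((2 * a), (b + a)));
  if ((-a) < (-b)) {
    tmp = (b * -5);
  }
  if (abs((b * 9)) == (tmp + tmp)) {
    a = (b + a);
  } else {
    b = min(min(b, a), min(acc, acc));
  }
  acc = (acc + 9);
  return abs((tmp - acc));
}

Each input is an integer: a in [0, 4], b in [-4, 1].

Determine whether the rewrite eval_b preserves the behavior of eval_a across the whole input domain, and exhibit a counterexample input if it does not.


The two are interchangeable: constant usage differs; also statement counts differ; also boolean connective usage differs; also arithmetic usage differs, and every declared input agrees.
As a probe, take a=3, b=1: eval_a runs tmp becomes 3; next acc becomes 18; next ((-a) < (-b)) evaluates to true; next tmp becomes -5; next (abs((b * 9)) == (tmp + tmp)) evaluates to false; next b becomes 1; next acc becomes 27; next final value 32; eval_b runs tmp becomes 3; next acc becomes 18; next ((-a) < (-b)) evaluates to true; next tmp becomes -5; next (!(abs((b * 9)) == (tmp + tmp))) evaluates to true; next b becomes 1; next acc becomes 27; next final value 32; both end at 32.
Every one of the 30 inputs gives matching results.
verdict: equivalent


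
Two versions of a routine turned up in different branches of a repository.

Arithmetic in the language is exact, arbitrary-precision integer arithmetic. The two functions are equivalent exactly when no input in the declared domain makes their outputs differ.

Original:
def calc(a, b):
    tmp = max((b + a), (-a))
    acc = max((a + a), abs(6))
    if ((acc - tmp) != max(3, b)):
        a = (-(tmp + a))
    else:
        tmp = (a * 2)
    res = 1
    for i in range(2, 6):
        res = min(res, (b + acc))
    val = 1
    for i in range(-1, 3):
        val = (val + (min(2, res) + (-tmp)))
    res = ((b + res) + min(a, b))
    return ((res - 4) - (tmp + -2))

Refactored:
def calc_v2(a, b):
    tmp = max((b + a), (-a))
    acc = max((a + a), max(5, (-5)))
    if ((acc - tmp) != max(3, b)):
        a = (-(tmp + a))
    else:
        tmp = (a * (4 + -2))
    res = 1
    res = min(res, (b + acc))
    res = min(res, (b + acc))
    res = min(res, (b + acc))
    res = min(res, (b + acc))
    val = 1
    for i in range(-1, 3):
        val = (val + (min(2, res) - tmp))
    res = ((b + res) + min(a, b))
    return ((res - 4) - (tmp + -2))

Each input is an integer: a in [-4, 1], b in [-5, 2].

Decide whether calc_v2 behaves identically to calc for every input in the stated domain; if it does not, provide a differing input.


Try a=-4, b=-5.
calc: tmp := 4 | acc := 6 | ((acc - tmp) != max(3, b)): true | a := 0 | res := 1 | iter i=2: | res := 1 | iter i=3: | res := 1 | iter i=4: | res := 1 | iter i=5: | res := 1 | val := 1 | iter i=-1: | val := -2 | iter i=0: | val := -5 | iter i=1: | val := -8 | iter i=2: | val := -11 | res := -9 | result -15
calc_v2: tmp := 4 | acc := 5 | ((acc - tmp) != max(3, b)): true | a := 0 | res := 1 | res := 0 | res := 0 | res := 0 | res := 0 | val := 1 | iter i=-1: | val := -3 | iter i=0: | val := -7 | iter i=1: | val := -11 | iter i=2: | val := -15 | res := -10 | result -16
-15 against -16: the behavior changed.
verdict: not equivalent; witness: a=-4, b=-5


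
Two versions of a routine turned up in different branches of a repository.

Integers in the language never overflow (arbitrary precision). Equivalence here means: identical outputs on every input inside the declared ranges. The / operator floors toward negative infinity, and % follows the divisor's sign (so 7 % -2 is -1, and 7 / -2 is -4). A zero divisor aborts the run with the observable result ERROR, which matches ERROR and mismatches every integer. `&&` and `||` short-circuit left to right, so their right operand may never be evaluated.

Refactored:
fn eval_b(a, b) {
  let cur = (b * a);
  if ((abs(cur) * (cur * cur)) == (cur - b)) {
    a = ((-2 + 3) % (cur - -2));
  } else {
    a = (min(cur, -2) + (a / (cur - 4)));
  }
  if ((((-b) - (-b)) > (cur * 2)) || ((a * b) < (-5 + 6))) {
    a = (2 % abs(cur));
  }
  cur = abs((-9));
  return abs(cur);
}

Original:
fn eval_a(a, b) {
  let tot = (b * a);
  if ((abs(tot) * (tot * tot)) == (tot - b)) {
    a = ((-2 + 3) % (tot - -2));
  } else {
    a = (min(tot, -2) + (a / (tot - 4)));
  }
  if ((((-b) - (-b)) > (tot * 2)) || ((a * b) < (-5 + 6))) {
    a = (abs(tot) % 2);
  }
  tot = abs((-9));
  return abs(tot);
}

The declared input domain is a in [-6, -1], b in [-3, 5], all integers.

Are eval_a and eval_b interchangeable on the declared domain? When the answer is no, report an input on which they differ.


There is a counterexample at a=-6, b=0: 9 on one side, ERROR on the other.
eval_a: tot=0, then ((abs(tot) * (tot * tot)) == (tot - b)) is true, then a=1, then ((((-b) - (-b)) > (tot * 2)) || ((a * b) < (-5 + 6))) is true, then a=0, then tot=9, then returns 9
eval_b: cur=0, then ((abs(cur) * (cur * cur)) == (cur - b)) is true, then a=1, then ((((-b) - (-b)) > (cur * 2)) || ((a * b) < (-5 + 6))) is true, then a zero divisor aborts: ERROR
verdict: not equivalent; witness: a=-6, b=0


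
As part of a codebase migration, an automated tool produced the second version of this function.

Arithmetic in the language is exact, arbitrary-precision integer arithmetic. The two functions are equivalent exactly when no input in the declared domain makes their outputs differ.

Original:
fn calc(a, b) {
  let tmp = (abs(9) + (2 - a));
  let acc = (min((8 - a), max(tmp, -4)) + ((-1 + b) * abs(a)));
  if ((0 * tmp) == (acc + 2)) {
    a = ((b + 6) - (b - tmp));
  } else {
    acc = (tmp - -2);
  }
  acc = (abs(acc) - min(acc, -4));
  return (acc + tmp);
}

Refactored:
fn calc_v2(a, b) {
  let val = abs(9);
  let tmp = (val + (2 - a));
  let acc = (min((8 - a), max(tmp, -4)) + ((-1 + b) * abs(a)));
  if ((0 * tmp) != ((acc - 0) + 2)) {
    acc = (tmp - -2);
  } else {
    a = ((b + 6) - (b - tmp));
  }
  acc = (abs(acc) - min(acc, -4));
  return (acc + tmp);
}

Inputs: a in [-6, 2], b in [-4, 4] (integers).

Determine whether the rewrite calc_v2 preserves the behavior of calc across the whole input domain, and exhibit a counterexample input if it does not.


Side by side, the visible changes include: arithmetic usage differs, plus comparison usage differs, plus local variable names differ, plus constant usage differs, plus statement counts differ.
As a probe, take a=-6, b=-2: calc runs tmp=17, then acc=-4, then ((0 * tmp) == (acc + 2)) is false, then acc=19, then acc=23, then returns 40; calc_v2 runs val=9, then tmp=17, then acc=-4, then ((0 * tmp) != ((acc - 0) + 2)) is true, then acc=19, then acc=23, then returns 40; both end at 40.
An exhaustive pass over the 81 declared inputs shows identical outputs.
verdict: equivalent


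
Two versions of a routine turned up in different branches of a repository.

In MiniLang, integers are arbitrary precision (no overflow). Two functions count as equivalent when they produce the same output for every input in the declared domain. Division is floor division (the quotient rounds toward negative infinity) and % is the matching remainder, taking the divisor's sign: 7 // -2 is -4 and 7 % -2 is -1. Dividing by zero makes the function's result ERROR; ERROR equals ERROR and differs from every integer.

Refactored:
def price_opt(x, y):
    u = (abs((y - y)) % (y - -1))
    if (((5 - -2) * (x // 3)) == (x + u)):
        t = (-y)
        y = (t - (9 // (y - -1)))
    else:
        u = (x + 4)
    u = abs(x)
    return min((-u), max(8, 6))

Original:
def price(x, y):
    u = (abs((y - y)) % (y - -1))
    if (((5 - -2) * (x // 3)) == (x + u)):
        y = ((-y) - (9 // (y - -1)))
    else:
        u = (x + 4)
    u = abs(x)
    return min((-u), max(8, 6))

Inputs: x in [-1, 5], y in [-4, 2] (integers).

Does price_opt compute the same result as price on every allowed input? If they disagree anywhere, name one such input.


This is a faithful refactor — local variable names differ; statement counts differ, but the computed results match everywhere.
Spot check at x=2, y=0 — price: u := 0 | (((5 - -2) * (x // 3)) == (x + u)): false | u := 6 | u := 2 | result -2. price_opt: u := 0 | (((5 - -2) * (x // 3)) == (x + u)): false | u := 6 | u := 2 | result -2. Both give -2.
Across all 49 domain points the two functions coincide.
verdict: equivalent
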